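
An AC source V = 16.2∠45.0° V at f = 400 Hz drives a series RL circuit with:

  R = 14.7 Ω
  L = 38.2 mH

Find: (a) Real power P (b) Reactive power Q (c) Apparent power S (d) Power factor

Step 1 — Angular frequency: ω = 2π·f = 2π·400 = 2513 rad/s.
Step 2 — Component impedances:
  R: Z = R = 14.7 Ω
  L: Z = jωL = j·2513·0.0382 = 0 + j96.01 Ω
Step 3 — Series combination: Z_total = R + L = 14.7 + j96.01 Ω = 97.13∠81.3° Ω.
Step 4 — Source phasor: V = 16.2∠45.0° V = 11.46 + j11.46 V.
Step 5 — Current: I = V / Z = 0.1344 - j0.09873 A = 0.1668∠-36.3° A.
Step 6 — Complex power: S = V·I* = 0.409 + j2.671 VA.
Step 7 — Real power: P = Re(S) = 0.409 W.
Step 8 — Reactive power: Q = Im(S) = 2.671 VAR.
Step 9 — Apparent power: |S| = 2.702 VA.
Step 10 — Power factor: PF = P/|S| = 0.1513 (lagging).

(a) P = 0.409 W  (b) Q = 2.671 VAR  (c) S = 2.702 VA  (d) PF = 0.1513 (lagging)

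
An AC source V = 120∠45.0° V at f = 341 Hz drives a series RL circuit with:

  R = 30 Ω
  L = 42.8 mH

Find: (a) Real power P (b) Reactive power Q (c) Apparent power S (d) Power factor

Step 1 — Angular frequency: ω = 2π·f = 2π·341 = 2143 rad/s.
Step 2 — Component impedances:
  R: Z = R = 30 Ω
  L: Z = jωL = j·2143·0.0428 = 0 + j91.7 Ω
Step 3 — Series combination: Z_total = R + L = 30 + j91.7 Ω = 96.48∠71.9° Ω.
Step 4 — Source phasor: V = 120∠45.0° V = 84.85 + j84.85 V.
Step 5 — Current: I = V / Z = 1.109 - j0.5624 A = 1.244∠-26.9° A.
Step 6 — Complex power: S = V·I* = 46.41 + j141.8 VA.
Step 7 — Real power: P = Re(S) = 46.41 W.
Step 8 — Reactive power: Q = Im(S) = 141.8 VAR.
Step 9 — Apparent power: |S| = 149.2 VA.
Step 10 — Power factor: PF = P/|S| = 0.3109 (lagging).

(a) P = 46.41 W  (b) Q = 141.8 VAR  (c) S = 149.2 VA  (d) PF = 0.3109 (lagging)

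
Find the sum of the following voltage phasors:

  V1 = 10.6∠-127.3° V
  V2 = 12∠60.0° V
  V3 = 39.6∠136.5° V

Step 1 — Convert each phasor to rectangular form:
  V1 = 10.6·(cos(-127.3°) + j·sin(-127.3°)) = -6.423 - j8.432 V
  V2 = 12·(cos(60.0°) + j·sin(60.0°)) = 6 + j10.39 V
  V3 = 39.6·(cos(136.5°) + j·sin(136.5°)) = -28.72 + j27.26 V
Step 2 — Sum components: V_total = -29.15 + j29.22 V.
Step 3 — Convert to polar: |V_total| = 41.27 V, ∠V_total = 134.9°.

V_total = 41.27∠134.9° V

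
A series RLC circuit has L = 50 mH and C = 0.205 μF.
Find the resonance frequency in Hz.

Step 1 — Resonance condition Im(Z)=0 gives ω₀ = 1/√(LC).
Step 2 — ω₀ = 1/√(0.05·2.05e-07) = 9877 rad/s.
Step 3 — f₀ = ω₀/(2π) = 1572 Hz.

f₀ = 1572 Hz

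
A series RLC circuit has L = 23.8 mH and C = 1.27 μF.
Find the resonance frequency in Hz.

Step 1 — Resonance condition Im(Z)=0 gives ω₀ = 1/√(LC).
Step 2 — ω₀ = 1/√(0.0238·1.27e-06) = 5752 rad/s.
Step 3 — f₀ = ω₀/(2π) = 915.4 Hz.

f₀ = 915.4 Hz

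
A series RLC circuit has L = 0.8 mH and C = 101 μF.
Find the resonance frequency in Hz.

Step 1 — Resonance condition Im(Z)=0 gives ω₀ = 1/√(LC).
Step 2 — ω₀ = 1/√(0.0008·0.000101) = 3518 rad/s.
Step 3 — f₀ = ω₀/(2π) = 559.9 Hz.

f₀ = 559.9 Hz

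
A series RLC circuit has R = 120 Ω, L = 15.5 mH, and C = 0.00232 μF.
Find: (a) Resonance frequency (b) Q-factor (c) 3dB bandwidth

Step 1 — Resonance: ω₀ = 1/√(LC) = 1/√(0.0155·2.32e-09) = 1.668e+05 rad/s.
Step 2 — f₀ = ω₀/(2π) = 2.654e+04 Hz.
Step 3 — Series Q: Q = ω₀L/R = 1.668e+05·0.0155/120 = 21.54.
Step 4 — Bandwidth: Δω = ω₀/Q = 7742 rad/s; BW = Δω/(2π) = 1232 Hz.

(a) f₀ = 2.654e+04 Hz  (b) Q = 21.54  (c) BW = 1232 Hz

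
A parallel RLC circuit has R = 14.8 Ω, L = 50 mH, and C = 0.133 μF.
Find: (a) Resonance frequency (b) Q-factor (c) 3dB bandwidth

Step 1 — Resonance: ω₀ = 1/√(LC) = 1/√(0.05·1.33e-07) = 1.226e+04 rad/s.
Step 2 — f₀ = ω₀/(2π) = 1952 Hz.
Step 3 — Parallel Q: Q = R/(ω₀L) = 14.8/(1.226e+04·0.05) = 0.02414.
Step 4 — Bandwidth: Δω = ω₀/Q = 5.08e+05 rad/s; BW = Δω/(2π) = 8.085e+04 Hz.

(a) f₀ = 1952 Hz  (b) Q = 0.02414  (c) BW = 8.085e+04 Hz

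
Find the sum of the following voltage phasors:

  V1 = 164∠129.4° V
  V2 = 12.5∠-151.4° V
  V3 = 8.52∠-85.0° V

Step 1 — Convert each phasor to rectangular form:
  V1 = 164·(cos(129.4°) + j·sin(129.4°)) = -104.1 + j126.7 V
  V2 = 12.5·(cos(-151.4°) + j·sin(-151.4°)) = -10.97 - j5.984 V
  V3 = 8.52·(cos(-85.0°) + j·sin(-85.0°)) = 0.7426 - j8.488 V
Step 2 — Sum components: V_total = -114.3 + j112.3 V.
Step 3 — Convert to polar: |V_total| = 160.2 V, ∠V_total = 135.5°.

V_total = 160.2∠135.5° V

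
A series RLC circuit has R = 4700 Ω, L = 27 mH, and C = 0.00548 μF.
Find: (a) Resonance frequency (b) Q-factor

Step 1 — Resonance condition Im(Z)=0 gives ω₀ = 1/√(LC).
Step 2 — ω₀ = 1/√(0.027·5.48e-09) = 8.221e+04 rad/s.
Step 3 — f₀ = ω₀/(2π) = 1.308e+04 Hz.
Step 4 — Series Q: Q = ω₀L/R = 8.221e+04·0.027/4700 = 0.4723.

(a) f₀ = 1.308e+04 Hz  (b) Q = 0.4723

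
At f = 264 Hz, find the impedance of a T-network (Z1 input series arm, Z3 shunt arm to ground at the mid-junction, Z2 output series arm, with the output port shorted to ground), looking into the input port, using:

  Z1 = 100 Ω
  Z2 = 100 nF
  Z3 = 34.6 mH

Step 1 — Angular frequency: ω = 2π·f = 2π·264 = 1659 rad/s.
Step 2 — Component impedances:
  Z1: Z = R = 100 Ω
  Z2: Z = 1/(jωC) = -j/(ω·C) = 0 - j6029 Ω
  Z3: Z = jωL = j·1659·0.0346 = 0 + j57.39 Ω
Step 3 — With the output port shorted to ground, the output series arm Z2 runs from the junction to ground; the shunt arm Z3 also runs from the junction to ground. They appear in parallel: Z3 || Z2 = 0 + j57.94 Ω.
Step 4 — Series with input arm Z1: Z_in = Z1 + (Z3 || Z2) = 100 + j57.94 Ω = 115.6∠30.1° Ω.

Z = 100 + j57.94 Ω = 115.6∠30.1° Ω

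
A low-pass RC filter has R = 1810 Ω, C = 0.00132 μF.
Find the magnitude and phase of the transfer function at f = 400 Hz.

Step 1 — Angular frequency: ω = 2π·400 = 2513 rad/s.
Step 2 — Transfer function: H(jω) = 1/(1 + jωRC).
Step 3 — Denominator: 1 + jωRC = 1 + j·2513·1810·1.32e-09 = 1 + j0.006005.
Step 4 — H = 1 - j0.006004.
Step 5 — Magnitude: |H| = 1 (-0.0 dB); phase: φ = -0.3°.

|H| = 1 (-0.0 dB), φ = -0.3°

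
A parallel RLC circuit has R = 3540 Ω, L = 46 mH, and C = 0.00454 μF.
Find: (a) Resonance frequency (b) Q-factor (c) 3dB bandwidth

Step 1 — Resonance: ω₀ = 1/√(LC) = 1/√(0.046·4.54e-09) = 6.92e+04 rad/s.
Step 2 — f₀ = ω₀/(2π) = 1.101e+04 Hz.
Step 3 — Parallel Q: Q = R/(ω₀L) = 3540/(6.92e+04·0.046) = 1.112.
Step 4 — Bandwidth: Δω = ω₀/Q = 6.222e+04 rad/s; BW = Δω/(2π) = 9903 Hz.

(a) f₀ = 1.101e+04 Hz  (b) Q = 1.112  (c) BW = 9903 Hz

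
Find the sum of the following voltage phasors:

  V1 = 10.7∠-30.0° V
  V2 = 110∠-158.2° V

Step 1 — Convert each phasor to rectangular form:
  V1 = 10.7·(cos(-30.0°) + j·sin(-30.0°)) = 9.266 - j5.35 V
  V2 = 110·(cos(-158.2°) + j·sin(-158.2°)) = -102.1 - j40.85 V
Step 2 — Sum components: V_total = -92.87 - j46.2 V.
Step 3 — Convert to polar: |V_total| = 103.7 V, ∠V_total = -153.6°.

V_total = 103.7∠-153.6° V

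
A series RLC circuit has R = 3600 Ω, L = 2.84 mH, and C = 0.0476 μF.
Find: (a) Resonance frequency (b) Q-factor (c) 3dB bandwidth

Step 1 — Resonance: ω₀ = 1/√(LC) = 1/√(0.00284·4.76e-08) = 8.601e+04 rad/s.
Step 2 — f₀ = ω₀/(2π) = 1.369e+04 Hz.
Step 3 — Series Q: Q = ω₀L/R = 8.601e+04·0.00284/3600 = 0.06785.
Step 4 — Bandwidth: Δω = ω₀/Q = 1.268e+06 rad/s; BW = Δω/(2π) = 2.017e+05 Hz.

(a) f₀ = 1.369e+04 Hz  (b) Q = 0.06785  (c) BW = 2.017e+05 Hz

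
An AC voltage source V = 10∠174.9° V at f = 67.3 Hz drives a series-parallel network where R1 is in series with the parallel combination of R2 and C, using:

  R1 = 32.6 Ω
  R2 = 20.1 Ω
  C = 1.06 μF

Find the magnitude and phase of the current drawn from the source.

Step 1 — Angular frequency: ω = 2π·f = 2π·67.3 = 422.9 rad/s.
Step 2 — Component impedances:
  R1: Z = R = 32.6 Ω
  R2: Z = R = 20.1 Ω
  C: Z = 1/(jωC) = -j/(ω·C) = 0 - j2231 Ω
Step 3 — Parallel branch: R2 || C = 1/(1/R2 + 1/C) = 20.1 - j0.1811 Ω.
Step 4 — Series with R1: Z_total = R1 + (R2 || C) = 52.7 - j0.1811 Ω = 52.7∠-0.2° Ω.
Step 5 — Source phasor: V = 10∠174.9° V = -9.96 + j0.8889 V.
Step 6 — Ohm's law: I = V / Z_total = (-9.96 + j0.8889) / (52.7 - j0.1811) = -0.1891 + j0.01622 A.
Step 7 — Convert to polar: |I| = 0.1898 A, ∠I = 175.1°.

I = 0.1898∠175.1° A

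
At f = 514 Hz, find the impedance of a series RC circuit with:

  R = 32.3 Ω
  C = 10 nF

Step 1 — Angular frequency: ω = 2π·f = 2π·514 = 3230 rad/s.
Step 2 — Component impedances:
  R: Z = R = 32.3 Ω
  C: Z = 1/(jωC) = -j/(ω·C) = 0 - j3.096e+04 Ω
Step 3 — Series combination: Z_total = R + C = 32.3 - j3.096e+04 Ω = 3.096e+04∠-89.9° Ω.

Z = 32.3 - j3.096e+04 Ω = 3.096e+04∠-89.9° Ω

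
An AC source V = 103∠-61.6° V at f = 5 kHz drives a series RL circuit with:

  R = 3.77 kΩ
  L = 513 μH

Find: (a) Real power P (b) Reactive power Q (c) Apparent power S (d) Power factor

Step 1 — Angular frequency: ω = 2π·f = 2π·5000 = 3.142e+04 rad/s.
Step 2 — Component impedances:
  R: Z = R = 3770 Ω
  L: Z = jωL = j·3.142e+04·0.000513 = 0 + j16.12 Ω
Step 3 — Series combination: Z_total = R + L = 3770 + j16.12 Ω = 3770∠0.2° Ω.
Step 4 — Source phasor: V = 103∠-61.6° V = 48.99 - j90.6 V.
Step 5 — Current: I = V / Z = 0.01289 - j0.02409 A = 0.02732∠-61.8° A.
Step 6 — Complex power: S = V·I* = 2.814 + j0.01203 VA.
Step 7 — Real power: P = Re(S) = 2.814 W.
Step 8 — Reactive power: Q = Im(S) = 0.01203 VAR.
Step 9 — Apparent power: |S| = 2.814 VA.
Step 10 — Power factor: PF = P/|S| = 1 (lagging).

(a) P = 2.814 W  (b) Q = 0.01203 VAR  (c) S = 2.814 VA  (d) PF = 1 (lagging)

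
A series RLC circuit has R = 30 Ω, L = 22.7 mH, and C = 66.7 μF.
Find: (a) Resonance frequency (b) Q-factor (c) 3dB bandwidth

Step 1 — Resonance: ω₀ = 1/√(LC) = 1/√(0.0227·6.67e-05) = 812.7 rad/s.
Step 2 — f₀ = ω₀/(2π) = 129.3 Hz.
Step 3 — Series Q: Q = ω₀L/R = 812.7·0.0227/30 = 0.6149.
Step 4 — Bandwidth: Δω = ω₀/Q = 1322 rad/s; BW = Δω/(2π) = 210.3 Hz.

(a) f₀ = 129.3 Hz  (b) Q = 0.6149  (c) BW = 210.3 Hz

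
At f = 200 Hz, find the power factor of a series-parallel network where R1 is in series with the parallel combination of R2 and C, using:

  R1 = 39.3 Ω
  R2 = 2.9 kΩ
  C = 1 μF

Step 1 — Angular frequency: ω = 2π·f = 2π·200 = 1257 rad/s.
Step 2 — Component impedances:
  R1: Z = R = 39.3 Ω
  R2: Z = R = 2900 Ω
  C: Z = 1/(jωC) = -j/(ω·C) = 0 - j795.8 Ω
Step 3 — Parallel branch: R2 || C = 1/(1/R2 + 1/C) = 203.1 - j740.1 Ω.
Step 4 — Series with R1: Z_total = R1 + (R2 || C) = 242.4 - j740.1 Ω = 778.7∠-71.9° Ω.
Step 5 — Power factor: PF = cos(φ) = Re(Z)/|Z| = 242.37/778.73 = 0.3112.
Step 6 — Type: Im(Z) = -740.1 ⇒ leading (phase φ = -71.9°).

PF = 0.3112 (leading, φ = -71.9°)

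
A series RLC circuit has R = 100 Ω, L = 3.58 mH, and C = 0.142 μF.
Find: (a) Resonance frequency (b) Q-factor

Step 1 — Resonance condition Im(Z)=0 gives ω₀ = 1/√(LC).
Step 2 — ω₀ = 1/√(0.00358·1.42e-07) = 4.435e+04 rad/s.
Step 3 — f₀ = ω₀/(2π) = 7059 Hz.
Step 4 — Series Q: Q = ω₀L/R = 4.435e+04·0.00358/100 = 1.588.

(a) f₀ = 7059 Hz  (b) Q = 1.588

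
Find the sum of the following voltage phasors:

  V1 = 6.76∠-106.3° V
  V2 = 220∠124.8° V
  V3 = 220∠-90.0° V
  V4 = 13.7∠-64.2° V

Step 1 — Convert each phasor to rectangular form:
  V1 = 6.76·(cos(-106.3°) + j·sin(-106.3°)) = -1.897 - j6.488 V
  V2 = 220·(cos(124.8°) + j·sin(124.8°)) = -125.6 + j180.7 V
  V3 = 220·(cos(-90.0°) + j·sin(-90.0°)) = 0 - j220 V
  V4 = 13.7·(cos(-64.2°) + j·sin(-64.2°)) = 5.963 - j12.33 V
Step 2 — Sum components: V_total = -121.5 - j58.17 V.
Step 3 — Convert to polar: |V_total| = 134.7 V, ∠V_total = -154.4°.

V_total = 134.7∠-154.4° V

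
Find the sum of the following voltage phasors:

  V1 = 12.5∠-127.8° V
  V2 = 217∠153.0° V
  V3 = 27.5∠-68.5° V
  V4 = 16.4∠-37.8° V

Step 1 — Convert each phasor to rectangular form:
  V1 = 12.5·(cos(-127.8°) + j·sin(-127.8°)) = -7.661 - j9.877 V
  V2 = 217·(cos(153.0°) + j·sin(153.0°)) = -193.3 + j98.52 V
  V3 = 27.5·(cos(-68.5°) + j·sin(-68.5°)) = 10.08 - j25.59 V
  V4 = 16.4·(cos(-37.8°) + j·sin(-37.8°)) = 12.96 - j10.05 V
Step 2 — Sum components: V_total = -178 + j53 V.
Step 3 — Convert to polar: |V_total| = 185.7 V, ∠V_total = 163.4°.

V_total = 185.7∠163.4° V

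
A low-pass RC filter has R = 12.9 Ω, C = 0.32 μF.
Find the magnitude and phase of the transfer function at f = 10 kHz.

Step 1 — Angular frequency: ω = 2π·1e+04 = 6.283e+04 rad/s.
Step 2 — Transfer function: H(jω) = 1/(1 + jωRC).
Step 3 — Denominator: 1 + jωRC = 1 + j·6.283e+04·12.9·3.2e-07 = 1 + j0.2594.
Step 4 — H = 0.937 - j0.243.
Step 5 — Magnitude: |H| = 0.968 (-0.3 dB); phase: φ = -14.5°.

|H| = 0.968 (-0.3 dB), φ = -14.5°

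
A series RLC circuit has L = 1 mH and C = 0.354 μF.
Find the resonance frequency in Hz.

Step 1 — Resonance condition Im(Z)=0 gives ω₀ = 1/√(LC).
Step 2 — ω₀ = 1/√(0.001·3.54e-07) = 5.315e+04 rad/s.
Step 3 — f₀ = ω₀/(2π) = 8459 Hz.

f₀ = 8459 Hz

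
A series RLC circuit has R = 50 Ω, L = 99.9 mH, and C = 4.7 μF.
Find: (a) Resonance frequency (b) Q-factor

Step 1 — Resonance condition Im(Z)=0 gives ω₀ = 1/√(LC).
Step 2 — ω₀ = 1/√(0.0999·4.7e-06) = 1459 rad/s.
Step 3 — f₀ = ω₀/(2π) = 232.3 Hz.
Step 4 — Series Q: Q = ω₀L/R = 1459·0.0999/50 = 2.916.

(a) f₀ = 232.3 Hz  (b) Q = 2.916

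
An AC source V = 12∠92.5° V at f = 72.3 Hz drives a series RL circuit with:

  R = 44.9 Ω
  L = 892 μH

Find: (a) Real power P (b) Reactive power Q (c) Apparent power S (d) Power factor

Step 1 — Angular frequency: ω = 2π·f = 2π·72.3 = 454.3 rad/s.
Step 2 — Component impedances:
  R: Z = R = 44.9 Ω
  L: Z = jωL = j·454.3·0.000892 = 0 + j0.4052 Ω
Step 3 — Series combination: Z_total = R + L = 44.9 + j0.4052 Ω = 44.9∠0.5° Ω.
Step 4 — Source phasor: V = 12∠92.5° V = -0.5234 + j11.99 V.
Step 5 — Current: I = V / Z = -0.009247 + j0.2671 A = 0.2672∠92.0° A.
Step 6 — Complex power: S = V·I* = 3.207 + j0.02894 VA.
Step 7 — Real power: P = Re(S) = 3.207 W.
Step 8 — Reactive power: Q = Im(S) = 0.02894 VAR.
Step 9 — Apparent power: |S| = 3.207 VA.
Step 10 — Power factor: PF = P/|S| = 1 (lagging).

(a) P = 3.207 W  (b) Q = 0.02894 VAR  (c) S = 3.207 VA  (d) PF = 1 (lagging)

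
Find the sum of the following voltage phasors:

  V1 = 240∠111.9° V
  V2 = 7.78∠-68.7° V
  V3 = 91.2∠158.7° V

Step 1 — Convert each phasor to rectangular form:
  V1 = 240·(cos(111.9°) + j·sin(111.9°)) = -89.52 + j222.7 V
  V2 = 7.78·(cos(-68.7°) + j·sin(-68.7°)) = 2.826 - j7.249 V
  V3 = 91.2·(cos(158.7°) + j·sin(158.7°)) = -84.97 + j33.13 V
Step 2 — Sum components: V_total = -171.7 + j248.6 V.
Step 3 — Convert to polar: |V_total| = 302.1 V, ∠V_total = 124.6°.

V_total = 302.1∠124.6° V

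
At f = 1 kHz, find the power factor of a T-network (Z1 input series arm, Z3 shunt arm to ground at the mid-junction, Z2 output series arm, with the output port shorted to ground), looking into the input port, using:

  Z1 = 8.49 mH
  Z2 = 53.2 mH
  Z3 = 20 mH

Step 1 — Angular frequency: ω = 2π·f = 2π·1000 = 6283 rad/s.
Step 2 — Component impedances:
  Z1: Z = jωL = j·6283·0.00849 = 0 + j53.34 Ω
  Z2: Z = jωL = j·6283·0.0532 = 0 + j334.3 Ω
  Z3: Z = jωL = j·6283·0.02 = 0 + j125.7 Ω
Step 3 — With the output port shorted to ground, the output series arm Z2 runs from the junction to ground; the shunt arm Z3 also runs from the junction to ground. They appear in parallel: Z3 || Z2 = 0 + j91.33 Ω.
Step 4 — Series with input arm Z1: Z_in = Z1 + (Z3 || Z2) = 0 + j144.7 Ω = 144.7∠90.0° Ω.
Step 5 — Power factor: PF = cos(φ) = Re(Z)/|Z| = 0/144.7 = 0.
Step 6 — Type: Im(Z) = 144.7 ⇒ lagging (phase φ = 90.0°).

PF = 0 (lagging, φ = 90.0°)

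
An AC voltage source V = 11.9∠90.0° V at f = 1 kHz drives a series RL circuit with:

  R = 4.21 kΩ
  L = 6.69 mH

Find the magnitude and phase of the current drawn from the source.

Step 1 — Angular frequency: ω = 2π·f = 2π·1000 = 6283 rad/s.
Step 2 — Component impedances:
  R: Z = R = 4210 Ω
  L: Z = jωL = j·6283·0.00669 = 0 + j42.03 Ω
Step 3 — Series combination: Z_total = R + L = 4210 + j42.03 Ω = 4210∠0.6° Ω.
Step 4 — Source phasor: V = 11.9∠90.0° V = 0 + j11.9 V.
Step 5 — Ohm's law: I = V / Z_total = (0 + j11.9) / (4210 + j42.03) = 2.822e-05 + j0.002826 A.
Step 6 — Convert to polar: |I| = 0.002826 A, ∠I = 89.4°.

I = 0.002826∠89.4° A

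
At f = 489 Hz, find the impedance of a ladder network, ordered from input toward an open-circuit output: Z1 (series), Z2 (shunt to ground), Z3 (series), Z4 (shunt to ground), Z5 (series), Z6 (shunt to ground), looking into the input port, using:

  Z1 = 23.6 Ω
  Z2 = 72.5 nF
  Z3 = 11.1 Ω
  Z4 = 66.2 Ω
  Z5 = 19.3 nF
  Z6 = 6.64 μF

Step 1 — Angular frequency: ω = 2π·f = 2π·489 = 3072 rad/s.
Step 2 — Component impedances:
  Z1: Z = R = 23.6 Ω
  Z2: Z = 1/(jωC) = -j/(ω·C) = 0 - j4489 Ω
  Z3: Z = R = 11.1 Ω
  Z4: Z = R = 66.2 Ω
  Z5: Z = 1/(jωC) = -j/(ω·C) = 0 - j1.686e+04 Ω
  Z6: Z = 1/(jωC) = -j/(ω·C) = 0 - j49.02 Ω
Step 3 — Ladder network (open output): work backward from the far end, alternating series and parallel combinations. Z_in = 100.9 - j1.589 Ω = 100.9∠-0.9° Ω.

Z = 100.9 - j1.589 Ω = 100.9∠-0.9° Ω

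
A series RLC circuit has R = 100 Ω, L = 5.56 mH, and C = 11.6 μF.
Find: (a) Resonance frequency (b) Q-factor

Step 1 — Resonance condition Im(Z)=0 gives ω₀ = 1/√(LC).
Step 2 — ω₀ = 1/√(0.00556·1.16e-05) = 3938 rad/s.
Step 3 — f₀ = ω₀/(2π) = 626.7 Hz.
Step 4 — Series Q: Q = ω₀L/R = 3938·0.00556/100 = 0.2189.

(a) f₀ = 626.7 Hz  (b) Q = 0.2189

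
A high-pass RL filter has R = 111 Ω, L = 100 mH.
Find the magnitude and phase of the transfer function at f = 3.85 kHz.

Step 1 — Angular frequency: ω = 2π·3850 = 2.419e+04 rad/s.
Step 2 — Transfer function: H(jω) = jωL/(R + jωL).
Step 3 — Numerator jωL = j·2419; denominator R + jωL = 111 + j2419.
Step 4 — H = 0.9979 + j0.04579.
Step 5 — Magnitude: |H| = 0.9989 (-0.0 dB); phase: φ = 2.6°.

|H| = 0.9989 (-0.0 dB), φ = 2.6°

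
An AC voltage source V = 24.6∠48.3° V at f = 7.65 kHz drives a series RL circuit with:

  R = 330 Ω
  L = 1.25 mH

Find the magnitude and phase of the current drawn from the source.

Step 1 — Angular frequency: ω = 2π·f = 2π·7650 = 4.807e+04 rad/s.
Step 2 — Component impedances:
  R: Z = R = 330 Ω
  L: Z = jωL = j·4.807e+04·0.00125 = 0 + j60.08 Ω
Step 3 — Series combination: Z_total = R + L = 330 + j60.08 Ω = 335.4∠10.3° Ω.
Step 4 — Source phasor: V = 24.6∠48.3° V = 16.36 + j18.37 V.
Step 5 — Ohm's law: I = V / Z_total = (16.36 + j18.37) / (330 + j60.08) = 0.05781 + j0.04513 A.
Step 6 — Convert to polar: |I| = 0.07334 A, ∠I = 38.0°.

I = 0.07334∠38.0° A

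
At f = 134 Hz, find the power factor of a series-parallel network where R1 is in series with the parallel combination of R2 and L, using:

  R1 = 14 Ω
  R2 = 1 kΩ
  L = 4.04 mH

Step 1 — Angular frequency: ω = 2π·f = 2π·134 = 841.9 rad/s.
Step 2 — Component impedances:
  R1: Z = R = 14 Ω
  R2: Z = R = 1000 Ω
  L: Z = jωL = j·841.9·0.00404 = 0 + j3.401 Ω
Step 3 — Parallel branch: R2 || L = 1/(1/R2 + 1/L) = 0.01157 + j3.401 Ω.
Step 4 — Series with R1: Z_total = R1 + (R2 || L) = 14.01 + j3.401 Ω = 14.42∠13.6° Ω.
Step 5 — Power factor: PF = cos(φ) = Re(Z)/|Z| = 14.012/14.419 = 0.9718.
Step 6 — Type: Im(Z) = 3.401 ⇒ lagging (phase φ = 13.6°).

PF = 0.9718 (lagging, φ = 13.6°)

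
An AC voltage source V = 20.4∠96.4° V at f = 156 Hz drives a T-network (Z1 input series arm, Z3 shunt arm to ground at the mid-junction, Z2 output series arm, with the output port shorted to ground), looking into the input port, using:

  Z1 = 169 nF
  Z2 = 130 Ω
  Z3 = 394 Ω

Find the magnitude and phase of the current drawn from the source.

Step 1 — Angular frequency: ω = 2π·f = 2π·156 = 980.2 rad/s.
Step 2 — Component impedances:
  Z1: Z = 1/(jωC) = -j/(ω·C) = 0 - j6037 Ω
  Z2: Z = R = 130 Ω
  Z3: Z = R = 394 Ω
Step 3 — With the output port shorted to ground, the output series arm Z2 runs from the junction to ground; the shunt arm Z3 also runs from the junction to ground. They appear in parallel: Z3 || Z2 = 97.75 Ω.
Step 4 — Series with input arm Z1: Z_in = Z1 + (Z3 || Z2) = 97.75 - j6037 Ω = 6038∠-89.1° Ω.
Step 5 — Source phasor: V = 20.4∠96.4° V = -2.274 + j20.27 V.
Step 6 — Ohm's law: I = V / Z_total = (-2.274 + j20.27) / (97.75 - j6037) = -0.003363 - j0.0003222 A.
Step 7 — Convert to polar: |I| = 0.003379 A, ∠I = -174.5°.

I = 0.003379∠-174.5° A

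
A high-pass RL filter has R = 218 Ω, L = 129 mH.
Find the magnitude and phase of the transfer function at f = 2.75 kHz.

Step 1 — Angular frequency: ω = 2π·2750 = 1.728e+04 rad/s.
Step 2 — Transfer function: H(jω) = jωL/(R + jωL).
Step 3 — Numerator jωL = j·2229; denominator R + jωL = 218 + j2229.
Step 4 — H = 0.9905 + j0.09688.
Step 5 — Magnitude: |H| = 0.9953 (-0.0 dB); phase: φ = 5.6°.

|H| = 0.9953 (-0.0 dB), φ = 5.6°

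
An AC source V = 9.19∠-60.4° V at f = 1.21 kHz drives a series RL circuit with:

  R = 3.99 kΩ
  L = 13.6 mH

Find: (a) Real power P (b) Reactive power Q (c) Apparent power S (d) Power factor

Step 1 — Angular frequency: ω = 2π·f = 2π·1210 = 7603 rad/s.
Step 2 — Component impedances:
  R: Z = R = 3990 Ω
  L: Z = jωL = j·7603·0.0136 = 0 + j103.4 Ω
Step 3 — Series combination: Z_total = R + L = 3990 + j103.4 Ω = 3991∠1.5° Ω.
Step 4 — Source phasor: V = 9.19∠-60.4° V = 4.539 - j7.991 V.
Step 5 — Current: I = V / Z = 0.001085 - j0.002031 A = 0.002302∠-61.9° A.
Step 6 — Complex power: S = V·I* = 0.02115 + j0.0005481 VA.
Step 7 — Real power: P = Re(S) = 0.02115 W.
Step 8 — Reactive power: Q = Im(S) = 0.0005481 VAR.
Step 9 — Apparent power: |S| = 0.02116 VA.
Step 10 — Power factor: PF = P/|S| = 0.9997 (lagging).

(a) P = 0.02115 W  (b) Q = 0.0005481 VAR  (c) S = 0.02116 VA  (d) PF = 0.9997 (lagging)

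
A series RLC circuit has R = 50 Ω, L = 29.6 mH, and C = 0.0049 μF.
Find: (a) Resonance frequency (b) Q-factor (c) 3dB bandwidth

Step 1 — Resonance: ω₀ = 1/√(LC) = 1/√(0.0296·4.9e-09) = 8.303e+04 rad/s.
Step 2 — f₀ = ω₀/(2π) = 1.322e+04 Hz.
Step 3 — Series Q: Q = ω₀L/R = 8.303e+04·0.0296/50 = 49.16.
Step 4 — Bandwidth: Δω = ω₀/Q = 1689 rad/s; BW = Δω/(2π) = 268.8 Hz.

(a) f₀ = 1.322e+04 Hz  (b) Q = 49.16  (c) BW = 268.8 Hz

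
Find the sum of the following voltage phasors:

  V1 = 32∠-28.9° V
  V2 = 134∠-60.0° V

Step 1 — Convert each phasor to rectangular form:
  V1 = 32·(cos(-28.9°) + j·sin(-28.9°)) = 28.01 - j15.47 V
  V2 = 134·(cos(-60.0°) + j·sin(-60.0°)) = 67 - j116 V
Step 2 — Sum components: V_total = 95.01 - j131.5 V.
Step 3 — Convert to polar: |V_total| = 162.2 V, ∠V_total = -54.2°.

V_total = 162.2∠-54.2° V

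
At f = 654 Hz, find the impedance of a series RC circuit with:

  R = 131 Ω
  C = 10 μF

Step 1 — Angular frequency: ω = 2π·f = 2π·654 = 4109 rad/s.
Step 2 — Component impedances:
  R: Z = R = 131 Ω
  C: Z = 1/(jωC) = -j/(ω·C) = 0 - j24.34 Ω
Step 3 — Series combination: Z_total = R + C = 131 - j24.34 Ω = 133.2∠-10.5° Ω.

Z = 131 - j24.34 Ω = 133.2∠-10.5° Ω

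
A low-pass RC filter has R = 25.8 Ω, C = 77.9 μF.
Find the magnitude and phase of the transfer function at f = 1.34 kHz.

Step 1 — Angular frequency: ω = 2π·1340 = 8419 rad/s.
Step 2 — Transfer function: H(jω) = 1/(1 + jωRC).
Step 3 — Denominator: 1 + jωRC = 1 + j·8419·25.8·7.79e-05 = 1 + j16.92.
Step 4 — H = 0.00348 - j0.05889.
Step 5 — Magnitude: |H| = 0.05899 (-24.6 dB); phase: φ = -86.6°.

|H| = 0.05899 (-24.6 dB), φ = -86.6°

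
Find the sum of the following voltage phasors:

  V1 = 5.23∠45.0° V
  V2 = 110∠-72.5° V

Step 1 — Convert each phasor to rectangular form:
  V1 = 5.23·(cos(45.0°) + j·sin(45.0°)) = 3.698 + j3.698 V
  V2 = 110·(cos(-72.5°) + j·sin(-72.5°)) = 33.08 - j104.9 V
Step 2 — Sum components: V_total = 36.78 - j101.2 V.
Step 3 — Convert to polar: |V_total| = 107.7 V, ∠V_total = -70.0°.

V_total = 107.7∠-70.0° V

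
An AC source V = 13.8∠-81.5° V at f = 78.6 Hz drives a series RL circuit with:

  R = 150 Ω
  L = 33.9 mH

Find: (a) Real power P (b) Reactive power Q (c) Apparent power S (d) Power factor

Step 1 — Angular frequency: ω = 2π·f = 2π·78.6 = 493.9 rad/s.
Step 2 — Component impedances:
  R: Z = R = 150 Ω
  L: Z = jωL = j·493.9·0.0339 = 0 + j16.74 Ω
Step 3 — Series combination: Z_total = R + L = 150 + j16.74 Ω = 150.9∠6.4° Ω.
Step 4 — Source phasor: V = 13.8∠-81.5° V = 2.04 - j13.65 V.
Step 5 — Current: I = V / Z = 0.003401 - j0.09137 A = 0.09143∠-87.9° A.
Step 6 — Complex power: S = V·I* = 1.254 + j0.14 VA.
Step 7 — Real power: P = Re(S) = 1.254 W.
Step 8 — Reactive power: Q = Im(S) = 0.14 VAR.
Step 9 — Apparent power: |S| = 1.262 VA.
Step 10 — Power factor: PF = P/|S| = 0.9938 (lagging).

(a) P = 1.254 W  (b) Q = 0.14 VAR  (c) S = 1.262 VA  (d) PF = 0.9938 (lagging)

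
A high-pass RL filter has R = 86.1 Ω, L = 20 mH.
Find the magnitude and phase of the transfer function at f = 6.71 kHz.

Step 1 — Angular frequency: ω = 2π·6710 = 4.216e+04 rad/s.
Step 2 — Transfer function: H(jω) = jωL/(R + jωL).
Step 3 — Numerator jωL = j·843.2; denominator R + jωL = 86.1 + j843.2.
Step 4 — H = 0.9897 + j0.1011.
Step 5 — Magnitude: |H| = 0.9948 (-0.0 dB); phase: φ = 5.8°.

|H| = 0.9948 (-0.0 dB), φ = 5.8°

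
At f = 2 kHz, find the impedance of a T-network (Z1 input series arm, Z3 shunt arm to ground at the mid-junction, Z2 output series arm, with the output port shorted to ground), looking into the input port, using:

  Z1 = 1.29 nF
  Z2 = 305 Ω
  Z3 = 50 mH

Step 1 — Angular frequency: ω = 2π·f = 2π·2000 = 1.257e+04 rad/s.
Step 2 — Component impedances:
  Z1: Z = 1/(jωC) = -j/(ω·C) = 0 - j6.169e+04 Ω
  Z2: Z = R = 305 Ω
  Z3: Z = jωL = j·1.257e+04·0.05 = 0 + j628.3 Ω
Step 3 — With the output port shorted to ground, the output series arm Z2 runs from the junction to ground; the shunt arm Z3 also runs from the junction to ground. They appear in parallel: Z3 || Z2 = 246.8 + j119.8 Ω.
Step 4 — Series with input arm Z1: Z_in = Z1 + (Z3 || Z2) = 246.8 - j6.157e+04 Ω = 6.157e+04∠-89.8° Ω.

Z = 246.8 - j6.157e+04 Ω = 6.157e+04∠-89.8° Ω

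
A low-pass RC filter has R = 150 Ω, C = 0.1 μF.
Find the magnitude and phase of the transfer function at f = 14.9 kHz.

Step 1 — Angular frequency: ω = 2π·1.49e+04 = 9.362e+04 rad/s.
Step 2 — Transfer function: H(jω) = 1/(1 + jωRC).
Step 3 — Denominator: 1 + jωRC = 1 + j·9.362e+04·150·1e-07 = 1 + j1.404.
Step 4 — H = 0.3365 - j0.4725.
Step 5 — Magnitude: |H| = 0.5801 (-4.7 dB); phase: φ = -54.5°.

|H| = 0.5801 (-4.7 dB), φ = -54.5°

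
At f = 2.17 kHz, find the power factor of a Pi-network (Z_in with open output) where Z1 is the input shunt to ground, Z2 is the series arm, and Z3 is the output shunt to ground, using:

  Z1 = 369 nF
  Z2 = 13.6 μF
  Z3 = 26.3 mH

Step 1 — Angular frequency: ω = 2π·f = 2π·2170 = 1.363e+04 rad/s.
Step 2 — Component impedances:
  Z1: Z = 1/(jωC) = -j/(ω·C) = 0 - j198.8 Ω
  Z2: Z = 1/(jωC) = -j/(ω·C) = 0 - j5.393 Ω
  Z3: Z = jωL = j·1.363e+04·0.0263 = 0 + j358.6 Ω
Step 3 — With open output, the series arm Z2 and the output shunt Z3 appear in series to ground: Z2 + Z3 = 0 + j353.2 Ω.
Step 4 — Parallel with input shunt Z1: Z_in = Z1 || (Z2 + Z3) = 0 - j454.6 Ω = 454.6∠-90.0° Ω.
Step 5 — Power factor: PF = cos(φ) = Re(Z)/|Z| = 0/454.6 = 0.
Step 6 — Type: Im(Z) = -454.6 ⇒ leading (phase φ = -90.0°).

PF = 0 (leading, φ = -90.0°)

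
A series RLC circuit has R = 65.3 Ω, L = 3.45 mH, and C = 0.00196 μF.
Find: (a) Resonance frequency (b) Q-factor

Step 1 — Resonance condition Im(Z)=0 gives ω₀ = 1/√(LC).
Step 2 — ω₀ = 1/√(0.00345·1.96e-09) = 3.846e+05 rad/s.
Step 3 — f₀ = ω₀/(2π) = 6.12e+04 Hz.
Step 4 — Series Q: Q = ω₀L/R = 3.846e+05·0.00345/65.3 = 20.32.

(a) f₀ = 6.12e+04 Hz  (b) Q = 20.32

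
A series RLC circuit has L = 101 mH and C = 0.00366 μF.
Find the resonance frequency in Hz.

Step 1 — Resonance condition Im(Z)=0 gives ω₀ = 1/√(LC).
Step 2 — ω₀ = 1/√(0.101·3.66e-09) = 5.201e+04 rad/s.
Step 3 — f₀ = ω₀/(2π) = 8278 Hz.

f₀ = 8278 Hz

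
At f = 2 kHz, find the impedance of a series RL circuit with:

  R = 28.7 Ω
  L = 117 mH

Step 1 — Angular frequency: ω = 2π·f = 2π·2000 = 1.257e+04 rad/s.
Step 2 — Component impedances:
  R: Z = R = 28.7 Ω
  L: Z = jωL = j·1.257e+04·0.117 = 0 + j1470 Ω
Step 3 — Series combination: Z_total = R + L = 28.7 + j1470 Ω = 1471∠88.9° Ω.

Z = 28.7 + j1470 Ω = 1471∠88.9° Ω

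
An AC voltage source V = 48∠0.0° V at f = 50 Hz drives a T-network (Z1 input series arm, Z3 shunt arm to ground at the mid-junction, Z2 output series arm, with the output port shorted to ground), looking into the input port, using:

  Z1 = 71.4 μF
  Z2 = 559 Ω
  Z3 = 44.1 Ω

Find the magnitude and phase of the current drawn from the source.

Step 1 — Angular frequency: ω = 2π·f = 2π·50 = 314.2 rad/s.
Step 2 — Component impedances:
  Z1: Z = 1/(jωC) = -j/(ω·C) = 0 - j44.58 Ω
  Z2: Z = R = 559 Ω
  Z3: Z = R = 44.1 Ω
Step 3 — With the output port shorted to ground, the output series arm Z2 runs from the junction to ground; the shunt arm Z3 also runs from the junction to ground. They appear in parallel: Z3 || Z2 = 40.88 Ω.
Step 4 — Series with input arm Z1: Z_in = Z1 + (Z3 || Z2) = 40.88 - j44.58 Ω = 60.48∠-47.5° Ω.
Step 5 — Source phasor: V = 48∠0.0° V = 48 V.
Step 6 — Ohm's law: I = V / Z_total = (48) / (40.88 - j44.58) = 0.5363 + j0.5849 A.
Step 7 — Convert to polar: |I| = 0.7936 A, ∠I = 47.5°.

I = 0.7936∠47.5° A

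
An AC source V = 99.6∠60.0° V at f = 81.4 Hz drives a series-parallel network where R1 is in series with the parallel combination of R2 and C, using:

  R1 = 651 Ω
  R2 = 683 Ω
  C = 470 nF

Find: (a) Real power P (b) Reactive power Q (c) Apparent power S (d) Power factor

Step 1 — Angular frequency: ω = 2π·f = 2π·81.4 = 511.5 rad/s.
Step 2 — Component impedances:
  R1: Z = R = 651 Ω
  R2: Z = R = 683 Ω
  C: Z = 1/(jωC) = -j/(ω·C) = 0 - j4160 Ω
Step 3 — Parallel branch: R2 || C = 1/(1/R2 + 1/C) = 665.1 - j109.2 Ω.
Step 4 — Series with R1: Z_total = R1 + (R2 || C) = 1316 - j109.2 Ω = 1321∠-4.7° Ω.
Step 5 — Source phasor: V = 99.6∠60.0° V = 49.8 + j86.26 V.
Step 6 — Current: I = V / Z = 0.03218 + j0.06821 A = 0.07542∠64.7° A.
Step 7 — Complex power: S = V·I* = 7.486 - j0.6211 VA.
Step 8 — Real power: P = Re(S) = 7.486 W.
Step 9 — Reactive power: Q = Im(S) = -0.6211 VAR.
Step 10 — Apparent power: |S| = 7.512 VA.
Step 11 — Power factor: PF = P/|S| = 0.9966 (leading).

(a) P = 7.486 W  (b) Q = -0.6211 VAR  (c) S = 7.512 VA  (d) PF = 0.9966 (leading)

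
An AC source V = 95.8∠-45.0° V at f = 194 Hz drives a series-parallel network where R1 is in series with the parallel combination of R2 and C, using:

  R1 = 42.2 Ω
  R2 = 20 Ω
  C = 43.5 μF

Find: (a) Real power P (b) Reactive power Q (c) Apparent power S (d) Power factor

Step 1 — Angular frequency: ω = 2π·f = 2π·194 = 1219 rad/s.
Step 2 — Component impedances:
  R1: Z = R = 42.2 Ω
  R2: Z = R = 20 Ω
  C: Z = 1/(jωC) = -j/(ω·C) = 0 - j18.86 Ω
Step 3 — Parallel branch: R2 || C = 1/(1/R2 + 1/C) = 9.413 - j9.983 Ω.
Step 4 — Series with R1: Z_total = R1 + (R2 || C) = 51.61 - j9.983 Ω = 52.57∠-10.9° Ω.
Step 5 — Source phasor: V = 95.8∠-45.0° V = 67.74 - j67.74 V.
Step 6 — Current: I = V / Z = 1.51 - j1.02 A = 1.822∠-34.1° A.
Step 7 — Complex power: S = V·I* = 171.4 - j33.15 VA.
Step 8 — Real power: P = Re(S) = 171.4 W.
Step 9 — Reactive power: Q = Im(S) = -33.15 VAR.
Step 10 — Apparent power: |S| = 174.6 VA.
Step 11 — Power factor: PF = P/|S| = 0.9818 (leading).

(a) P = 171.4 W  (b) Q = -33.15 VAR  (c) S = 174.6 VA  (d) PF = 0.9818 (leading)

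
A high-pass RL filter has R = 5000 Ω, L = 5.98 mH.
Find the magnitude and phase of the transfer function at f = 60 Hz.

Step 1 — Angular frequency: ω = 2π·60 = 377 rad/s.
Step 2 — Transfer function: H(jω) = jωL/(R + jωL).
Step 3 — Numerator jωL = j·2.254; denominator R + jωL = 5000 + j2.254.
Step 4 — H = 2.033e-07 + j0.0004509.
Step 5 — Magnitude: |H| = 0.0004509 (-66.9 dB); phase: φ = 90.0°.

|H| = 0.0004509 (-66.9 dB), φ = 90.0°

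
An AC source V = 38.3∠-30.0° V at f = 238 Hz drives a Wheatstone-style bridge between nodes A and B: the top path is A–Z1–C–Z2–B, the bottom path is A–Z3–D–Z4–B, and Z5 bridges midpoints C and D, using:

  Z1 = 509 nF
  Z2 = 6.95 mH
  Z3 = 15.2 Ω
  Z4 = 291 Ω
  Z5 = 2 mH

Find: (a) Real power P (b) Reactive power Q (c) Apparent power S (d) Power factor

Step 1 — Angular frequency: ω = 2π·f = 2π·238 = 1495 rad/s.
Step 2 — Component impedances:
  Z1: Z = 1/(jωC) = -j/(ω·C) = 0 - j1314 Ω
  Z2: Z = jωL = j·1495·0.00695 = 0 + j10.39 Ω
  Z3: Z = R = 15.2 Ω
  Z4: Z = R = 291 Ω
  Z5: Z = jωL = j·1495·0.002 = 0 + j2.991 Ω
Step 3 — Bridge requires nodal analysis (the Z5 bridge couples midpoints C and D, so the two paths cannot be reduced to a simple series/parallel combination). Setting node B to ground and injecting 1 A at node A, the 3-node admittance system at A, C, D solves to V_A = Z_AB = 15.88 + j13.18 Ω = 20.64∠39.7° Ω.
Step 4 — Source phasor: V = 38.3∠-30.0° V = 33.17 - j19.15 V.
Step 5 — Current: I = V / Z = 0.644 - j1.74 A = 1.856∠-69.7° A.
Step 6 — Complex power: S = V·I* = 54.69 + j45.39 VA.
Step 7 — Real power: P = Re(S) = 54.69 W.
Step 8 — Reactive power: Q = Im(S) = 45.39 VAR.
Step 9 — Apparent power: |S| = 71.07 VA.
Step 10 — Power factor: PF = P/|S| = 0.7695 (lagging).

(a) P = 54.69 W  (b) Q = 45.39 VAR  (c) S = 71.07 VA  (d) PF = 0.7695 (lagging)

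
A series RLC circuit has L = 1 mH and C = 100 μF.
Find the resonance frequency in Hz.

Step 1 — Resonance condition Im(Z)=0 gives ω₀ = 1/√(LC).
Step 2 — ω₀ = 1/√(0.001·0.0001) = 3162 rad/s.
Step 3 — f₀ = ω₀/(2π) = 503.3 Hz.

f₀ = 503.3 Hz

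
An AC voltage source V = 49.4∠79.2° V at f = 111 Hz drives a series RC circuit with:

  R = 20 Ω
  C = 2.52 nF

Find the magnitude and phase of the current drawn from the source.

Step 1 — Angular frequency: ω = 2π·f = 2π·111 = 697.4 rad/s.
Step 2 — Component impedances:
  R: Z = R = 20 Ω
  C: Z = 1/(jωC) = -j/(ω·C) = 0 - j5.69e+05 Ω
Step 3 — Series combination: Z_total = R + C = 20 - j5.69e+05 Ω = 5.69e+05∠-90.0° Ω.
Step 4 — Source phasor: V = 49.4∠79.2° V = 9.257 + j48.52 V.
Step 5 — Ohm's law: I = V / Z_total = (9.257 + j48.52) / (20 - j5.69e+05) = -8.528e-05 + j1.627e-05 A.
Step 6 — Convert to polar: |I| = 8.682e-05 A, ∠I = 169.2°.

I = 8.682e-05∠169.2° A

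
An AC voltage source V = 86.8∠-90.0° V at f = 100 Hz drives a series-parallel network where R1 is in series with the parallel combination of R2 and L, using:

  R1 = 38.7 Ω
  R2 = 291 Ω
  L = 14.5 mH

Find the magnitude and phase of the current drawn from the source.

Step 1 — Angular frequency: ω = 2π·f = 2π·100 = 628.3 rad/s.
Step 2 — Component impedances:
  R1: Z = R = 38.7 Ω
  R2: Z = R = 291 Ω
  L: Z = jωL = j·628.3·0.0145 = 0 + j9.111 Ω
Step 3 — Parallel branch: R2 || L = 1/(1/R2 + 1/L) = 0.285 + j9.102 Ω.
Step 4 — Series with R1: Z_total = R1 + (R2 || L) = 38.98 + j9.102 Ω = 40.03∠13.1° Ω.
Step 5 — Source phasor: V = 86.8∠-90.0° V = 0 - j86.8 V.
Step 6 — Ohm's law: I = V / Z_total = (0 - j86.8) / (38.98 + j9.102) = -0.4929 - j2.111 A.
Step 7 — Convert to polar: |I| = 2.168 A, ∠I = -103.1°.

I = 2.168∠-103.1° A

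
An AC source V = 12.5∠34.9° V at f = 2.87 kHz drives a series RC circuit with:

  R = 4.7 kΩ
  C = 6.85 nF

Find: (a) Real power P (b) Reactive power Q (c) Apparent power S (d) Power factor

Step 1 — Angular frequency: ω = 2π·f = 2π·2870 = 1.803e+04 rad/s.
Step 2 — Component impedances:
  R: Z = R = 4700 Ω
  C: Z = 1/(jωC) = -j/(ω·C) = 0 - j8096 Ω
Step 3 — Series combination: Z_total = R + C = 4700 - j8096 Ω = 9361∠-59.9° Ω.
Step 4 — Source phasor: V = 12.5∠34.9° V = 10.25 + j7.152 V.
Step 5 — Current: I = V / Z = -0.0001109 + j0.001331 A = 0.001335∠94.8° A.
Step 6 — Complex power: S = V·I* = 0.008381 - j0.01444 VA.
Step 7 — Real power: P = Re(S) = 0.008381 W.
Step 8 — Reactive power: Q = Im(S) = -0.01444 VAR.
Step 9 — Apparent power: |S| = 0.01669 VA.
Step 10 — Power factor: PF = P/|S| = 0.5021 (leading).

(a) P = 0.008381 W  (b) Q = -0.01444 VAR  (c) S = 0.01669 VA  (d) PF = 0.5021 (leading)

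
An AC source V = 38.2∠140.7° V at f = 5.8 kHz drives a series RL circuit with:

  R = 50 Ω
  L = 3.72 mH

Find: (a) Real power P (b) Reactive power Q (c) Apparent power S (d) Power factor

Step 1 — Angular frequency: ω = 2π·f = 2π·5800 = 3.644e+04 rad/s.
Step 2 — Component impedances:
  R: Z = R = 50 Ω
  L: Z = jωL = j·3.644e+04·0.00372 = 0 + j135.6 Ω
Step 3 — Series combination: Z_total = R + L = 50 + j135.6 Ω = 144.5∠69.8° Ω.
Step 4 — Source phasor: V = 38.2∠140.7° V = -29.56 + j24.2 V.
Step 5 — Current: I = V / Z = 0.08631 + j0.2499 A = 0.2644∠70.9° A.
Step 6 — Complex power: S = V·I* = 3.495 + j9.475 VA.
Step 7 — Real power: P = Re(S) = 3.495 W.
Step 8 — Reactive power: Q = Im(S) = 9.475 VAR.
Step 9 — Apparent power: |S| = 10.1 VA.
Step 10 — Power factor: PF = P/|S| = 0.346 (lagging).

(a) P = 3.495 W  (b) Q = 9.475 VAR  (c) S = 10.1 VA  (d) PF = 0.346 (lagging)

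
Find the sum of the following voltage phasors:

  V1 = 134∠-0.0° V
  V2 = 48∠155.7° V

Step 1 — Convert each phasor to rectangular form:
  V1 = 134·(cos(-0.0°) + j·sin(-0.0°)) = 134 V
  V2 = 48·(cos(155.7°) + j·sin(155.7°)) = -43.75 + j19.75 V
Step 2 — Sum components: V_total = 90.25 + j19.75 V.
Step 3 — Convert to polar: |V_total| = 92.39 V, ∠V_total = 12.3°.

V_total = 92.39∠12.3° V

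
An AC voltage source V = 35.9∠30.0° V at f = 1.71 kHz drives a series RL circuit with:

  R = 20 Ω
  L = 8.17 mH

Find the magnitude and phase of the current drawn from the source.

Step 1 — Angular frequency: ω = 2π·f = 2π·1710 = 1.074e+04 rad/s.
Step 2 — Component impedances:
  R: Z = R = 20 Ω
  L: Z = jωL = j·1.074e+04·0.00817 = 0 + j87.78 Ω
Step 3 — Series combination: Z_total = R + L = 20 + j87.78 Ω = 90.03∠77.2° Ω.
Step 4 — Source phasor: V = 35.9∠30.0° V = 31.09 + j17.95 V.
Step 5 — Ohm's law: I = V / Z_total = (31.09 + j17.95) / (20 + j87.78) = 0.2711 - j0.2924 A.
Step 6 — Convert to polar: |I| = 0.3988 A, ∠I = -47.2°.

I = 0.3988∠-47.2° A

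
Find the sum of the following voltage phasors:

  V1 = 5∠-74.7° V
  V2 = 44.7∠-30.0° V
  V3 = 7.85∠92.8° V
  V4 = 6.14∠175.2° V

Step 1 — Convert each phasor to rectangular form:
  V1 = 5·(cos(-74.7°) + j·sin(-74.7°)) = 1.319 - j4.823 V
  V2 = 44.7·(cos(-30.0°) + j·sin(-30.0°)) = 38.71 - j22.35 V
  V3 = 7.85·(cos(92.8°) + j·sin(92.8°)) = -0.3835 + j7.841 V
  V4 = 6.14·(cos(175.2°) + j·sin(175.2°)) = -6.118 + j0.5138 V
Step 2 — Sum components: V_total = 33.53 - j18.82 V.
Step 3 — Convert to polar: |V_total| = 38.45 V, ∠V_total = -29.3°.

V_total = 38.45∠-29.3° V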